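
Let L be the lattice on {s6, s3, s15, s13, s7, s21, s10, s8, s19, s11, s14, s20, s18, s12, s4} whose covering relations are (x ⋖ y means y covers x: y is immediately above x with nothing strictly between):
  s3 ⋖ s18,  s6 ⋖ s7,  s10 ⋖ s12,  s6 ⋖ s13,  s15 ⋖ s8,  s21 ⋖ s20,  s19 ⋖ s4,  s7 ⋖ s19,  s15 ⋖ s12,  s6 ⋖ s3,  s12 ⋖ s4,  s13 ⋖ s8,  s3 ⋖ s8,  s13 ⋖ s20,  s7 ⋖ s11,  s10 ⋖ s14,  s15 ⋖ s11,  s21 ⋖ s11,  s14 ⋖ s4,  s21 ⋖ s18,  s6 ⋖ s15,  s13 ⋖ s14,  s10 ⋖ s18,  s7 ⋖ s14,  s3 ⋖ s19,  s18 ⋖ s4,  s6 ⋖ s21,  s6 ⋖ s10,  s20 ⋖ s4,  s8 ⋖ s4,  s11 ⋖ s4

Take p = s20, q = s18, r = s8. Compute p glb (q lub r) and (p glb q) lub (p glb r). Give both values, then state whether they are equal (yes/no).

q lub r = s4, so p glb (q lub r) = s20 glb s4 = s20.
p glb q = s21 and p glb r = s13, so (p glb q) lub (p glb r) = s21 lub s13 = s20.
Equal: yes.

s20; s20; yes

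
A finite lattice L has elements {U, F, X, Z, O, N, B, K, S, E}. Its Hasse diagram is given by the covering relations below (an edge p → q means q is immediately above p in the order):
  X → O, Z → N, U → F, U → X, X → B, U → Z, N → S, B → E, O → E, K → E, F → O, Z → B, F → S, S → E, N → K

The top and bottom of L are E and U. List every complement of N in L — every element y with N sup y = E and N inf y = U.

Need y with N ∨ y = E and N ∧ y = U.
Checking each element gives: O, X.

O, X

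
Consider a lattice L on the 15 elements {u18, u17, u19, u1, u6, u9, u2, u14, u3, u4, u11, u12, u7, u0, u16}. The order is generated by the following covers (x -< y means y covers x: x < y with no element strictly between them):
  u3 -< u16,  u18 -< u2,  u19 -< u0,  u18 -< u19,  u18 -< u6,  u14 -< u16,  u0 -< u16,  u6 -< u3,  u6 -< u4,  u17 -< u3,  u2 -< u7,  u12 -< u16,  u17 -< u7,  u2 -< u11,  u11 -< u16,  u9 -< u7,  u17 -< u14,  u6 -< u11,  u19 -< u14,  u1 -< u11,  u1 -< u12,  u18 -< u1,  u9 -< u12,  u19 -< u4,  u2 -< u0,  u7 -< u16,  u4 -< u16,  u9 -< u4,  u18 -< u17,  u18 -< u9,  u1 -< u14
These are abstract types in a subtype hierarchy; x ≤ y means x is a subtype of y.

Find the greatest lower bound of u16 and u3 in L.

u3

Common lower bounds of {u16, u3}: u17, u18, u3, u6.
The greatest among these is u3.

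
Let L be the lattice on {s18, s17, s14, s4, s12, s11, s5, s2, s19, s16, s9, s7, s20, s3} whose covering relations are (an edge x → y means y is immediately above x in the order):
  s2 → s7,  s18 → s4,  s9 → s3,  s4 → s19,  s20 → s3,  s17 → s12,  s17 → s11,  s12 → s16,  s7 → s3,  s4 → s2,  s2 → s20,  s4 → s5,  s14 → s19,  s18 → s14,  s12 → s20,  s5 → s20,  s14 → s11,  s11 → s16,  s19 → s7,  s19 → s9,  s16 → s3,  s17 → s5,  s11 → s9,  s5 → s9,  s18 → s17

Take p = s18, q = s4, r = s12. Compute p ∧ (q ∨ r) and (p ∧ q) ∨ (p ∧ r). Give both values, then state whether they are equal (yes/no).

q ∨ r = s20, so p ∧ (q ∨ r) = s18 ∧ s20 = s18.
p ∧ q = s18 and p ∧ r = s18, so (p ∧ q) ∨ (p ∧ r) = s18 ∨ s18 = s18.
Equal: yes.

s18; s18; yes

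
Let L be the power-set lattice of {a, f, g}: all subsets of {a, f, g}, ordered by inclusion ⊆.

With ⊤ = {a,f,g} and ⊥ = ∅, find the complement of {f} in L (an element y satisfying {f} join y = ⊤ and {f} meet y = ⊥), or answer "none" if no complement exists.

{a,g}

Need y with {f} ∨ y = {a,f,g} and {f} ∧ y = ∅.
Checking each element gives: {a,g}.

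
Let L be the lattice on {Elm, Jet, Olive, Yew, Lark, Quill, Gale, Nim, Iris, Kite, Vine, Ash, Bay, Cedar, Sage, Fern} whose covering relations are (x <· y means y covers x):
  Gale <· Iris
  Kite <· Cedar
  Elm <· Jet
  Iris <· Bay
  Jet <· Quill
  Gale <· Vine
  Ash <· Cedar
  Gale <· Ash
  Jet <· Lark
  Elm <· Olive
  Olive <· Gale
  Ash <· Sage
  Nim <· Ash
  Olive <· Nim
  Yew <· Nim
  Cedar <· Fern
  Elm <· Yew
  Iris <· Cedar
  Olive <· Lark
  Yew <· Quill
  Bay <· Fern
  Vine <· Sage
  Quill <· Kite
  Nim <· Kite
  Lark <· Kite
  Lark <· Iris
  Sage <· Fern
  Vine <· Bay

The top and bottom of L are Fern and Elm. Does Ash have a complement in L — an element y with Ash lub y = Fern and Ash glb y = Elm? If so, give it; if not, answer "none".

For every candidate y, either Ash ∨ y ≠ Fern or Ash ∧ y ≠ Elm; no complement exists.

none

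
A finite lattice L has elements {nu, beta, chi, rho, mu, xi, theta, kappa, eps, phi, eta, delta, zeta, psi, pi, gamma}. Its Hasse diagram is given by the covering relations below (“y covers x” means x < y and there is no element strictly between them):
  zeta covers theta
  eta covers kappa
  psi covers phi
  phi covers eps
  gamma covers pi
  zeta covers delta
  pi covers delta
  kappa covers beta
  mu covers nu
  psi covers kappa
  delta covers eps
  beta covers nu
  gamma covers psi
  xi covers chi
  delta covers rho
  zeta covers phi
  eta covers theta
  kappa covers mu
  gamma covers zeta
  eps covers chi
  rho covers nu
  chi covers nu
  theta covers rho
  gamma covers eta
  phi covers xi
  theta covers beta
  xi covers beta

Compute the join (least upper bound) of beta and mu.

kappa

Common upper bounds of {beta, mu}: eta, gamma, kappa, psi.
The least among these is kappa.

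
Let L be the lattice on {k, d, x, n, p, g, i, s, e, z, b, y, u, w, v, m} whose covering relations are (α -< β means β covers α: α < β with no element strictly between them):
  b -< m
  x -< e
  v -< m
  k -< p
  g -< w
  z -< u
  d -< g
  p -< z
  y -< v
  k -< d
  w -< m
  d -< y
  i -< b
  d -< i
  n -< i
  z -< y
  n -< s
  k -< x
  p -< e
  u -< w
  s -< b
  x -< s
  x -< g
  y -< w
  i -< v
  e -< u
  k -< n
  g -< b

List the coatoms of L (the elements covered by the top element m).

b, v, w

The coatoms are exactly the elements covered by m: b, v, w.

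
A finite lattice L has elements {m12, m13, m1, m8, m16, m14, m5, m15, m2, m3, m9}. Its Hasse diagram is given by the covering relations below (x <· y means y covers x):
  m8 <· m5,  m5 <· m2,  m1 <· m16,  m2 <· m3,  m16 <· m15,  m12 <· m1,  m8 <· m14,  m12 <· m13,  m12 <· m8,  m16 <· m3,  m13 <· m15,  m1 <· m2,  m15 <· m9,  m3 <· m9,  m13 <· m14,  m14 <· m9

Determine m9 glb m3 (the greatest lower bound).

Common lower bounds of {m9, m3}: m1, m12, m16, m2, m3, m5, m8.
The greatest among these is m3.

m3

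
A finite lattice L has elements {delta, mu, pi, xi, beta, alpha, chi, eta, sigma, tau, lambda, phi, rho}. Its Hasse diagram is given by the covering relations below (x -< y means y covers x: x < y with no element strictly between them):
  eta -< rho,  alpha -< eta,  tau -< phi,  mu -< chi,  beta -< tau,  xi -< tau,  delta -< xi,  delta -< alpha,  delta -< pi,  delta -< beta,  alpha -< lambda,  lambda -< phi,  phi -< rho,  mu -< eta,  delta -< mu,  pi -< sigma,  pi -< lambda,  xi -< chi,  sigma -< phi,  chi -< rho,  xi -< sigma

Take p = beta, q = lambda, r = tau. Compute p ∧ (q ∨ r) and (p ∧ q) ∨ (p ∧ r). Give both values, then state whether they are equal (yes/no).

beta; beta; yes

q ∨ r = phi, so p ∧ (q ∨ r) = beta ∧ phi = beta.
p ∧ q = delta and p ∧ r = beta, so (p ∧ q) ∨ (p ∧ r) = delta ∨ beta = beta.
Equal: yes.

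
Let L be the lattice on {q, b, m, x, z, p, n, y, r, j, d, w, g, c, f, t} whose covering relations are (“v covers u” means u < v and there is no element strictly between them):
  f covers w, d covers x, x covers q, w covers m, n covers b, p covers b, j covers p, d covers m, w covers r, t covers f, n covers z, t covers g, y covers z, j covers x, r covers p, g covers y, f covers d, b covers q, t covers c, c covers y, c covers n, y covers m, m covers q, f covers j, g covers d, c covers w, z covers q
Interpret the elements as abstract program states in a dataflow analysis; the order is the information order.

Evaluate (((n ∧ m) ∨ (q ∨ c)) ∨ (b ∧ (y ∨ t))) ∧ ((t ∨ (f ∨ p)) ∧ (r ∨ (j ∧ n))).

n ∧ m = q
q ∨ c = c
q ∨ c = c
y ∨ t = t
b ∧ t = b
c ∨ b = c
f ∨ p = f
t ∨ f = t
j ∧ n = b
r ∨ b = r
t ∧ r = r
c ∧ r = r

r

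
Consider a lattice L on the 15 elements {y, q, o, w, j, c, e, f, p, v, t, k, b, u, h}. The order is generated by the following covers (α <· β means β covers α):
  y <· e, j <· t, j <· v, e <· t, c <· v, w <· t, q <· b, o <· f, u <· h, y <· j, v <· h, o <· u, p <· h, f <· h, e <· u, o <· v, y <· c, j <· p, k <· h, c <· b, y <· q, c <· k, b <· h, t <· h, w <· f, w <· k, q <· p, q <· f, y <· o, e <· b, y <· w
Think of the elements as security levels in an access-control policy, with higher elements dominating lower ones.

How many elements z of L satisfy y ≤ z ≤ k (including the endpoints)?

4

The interval [y, k] = {c, k, w, y}, which has 4 elements.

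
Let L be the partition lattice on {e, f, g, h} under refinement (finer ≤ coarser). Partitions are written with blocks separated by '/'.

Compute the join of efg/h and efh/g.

efgh

The join of efg/h and efh/g merges any blocks that overlap across the partitions, giving efgh.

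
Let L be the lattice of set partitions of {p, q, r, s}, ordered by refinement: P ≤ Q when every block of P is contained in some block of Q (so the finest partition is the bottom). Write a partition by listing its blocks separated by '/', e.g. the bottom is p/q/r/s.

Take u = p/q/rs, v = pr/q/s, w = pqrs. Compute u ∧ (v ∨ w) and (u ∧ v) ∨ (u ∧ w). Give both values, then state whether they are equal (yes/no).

p/q/rs; p/q/rs; yes

v ∨ w = pqrs, so u ∧ (v ∨ w) = p/q/rs ∧ pqrs = p/q/rs.
u ∧ v = p/q/r/s and u ∧ w = p/q/rs, so (u ∧ v) ∨ (u ∧ w) = p/q/r/s ∨ p/q/rs = p/q/rs.
Equal: yes.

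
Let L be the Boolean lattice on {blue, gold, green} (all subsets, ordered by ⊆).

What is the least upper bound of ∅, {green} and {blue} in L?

{blue,green}

Under ⊆, join is union: ∅ ∪ {green} ∪ {blue} = {blue,green}.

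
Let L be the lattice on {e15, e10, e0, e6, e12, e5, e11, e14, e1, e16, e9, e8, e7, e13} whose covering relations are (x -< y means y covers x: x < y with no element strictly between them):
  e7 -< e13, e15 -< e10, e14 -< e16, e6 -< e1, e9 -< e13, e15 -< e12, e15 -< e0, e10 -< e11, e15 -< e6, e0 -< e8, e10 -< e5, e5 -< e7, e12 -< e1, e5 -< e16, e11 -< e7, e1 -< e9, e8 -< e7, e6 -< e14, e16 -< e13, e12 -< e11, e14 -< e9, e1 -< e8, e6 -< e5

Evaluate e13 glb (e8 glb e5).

e6

e8 ∧ e5 = e6
e13 ∧ e6 = e6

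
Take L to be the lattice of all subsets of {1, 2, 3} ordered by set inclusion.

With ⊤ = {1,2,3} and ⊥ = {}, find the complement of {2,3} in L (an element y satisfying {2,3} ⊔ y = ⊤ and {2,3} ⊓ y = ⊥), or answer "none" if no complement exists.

{1}

Need y with {2,3} ∨ y = {1,2,3} and {2,3} ∧ y = {}.
Checking each element gives: {1}.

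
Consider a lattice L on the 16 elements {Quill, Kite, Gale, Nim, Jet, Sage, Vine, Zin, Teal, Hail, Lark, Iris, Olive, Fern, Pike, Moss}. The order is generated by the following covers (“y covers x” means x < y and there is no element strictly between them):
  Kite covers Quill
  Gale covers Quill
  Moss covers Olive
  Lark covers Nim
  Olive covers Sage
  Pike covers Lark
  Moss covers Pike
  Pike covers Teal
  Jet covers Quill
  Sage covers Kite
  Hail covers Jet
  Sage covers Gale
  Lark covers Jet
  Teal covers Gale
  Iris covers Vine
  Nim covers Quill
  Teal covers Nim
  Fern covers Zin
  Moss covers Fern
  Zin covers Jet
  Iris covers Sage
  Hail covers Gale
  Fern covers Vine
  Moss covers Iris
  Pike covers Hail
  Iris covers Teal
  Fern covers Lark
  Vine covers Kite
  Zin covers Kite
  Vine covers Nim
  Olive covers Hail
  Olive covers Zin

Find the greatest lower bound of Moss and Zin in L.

Common lower bounds of {Moss, Zin}: Jet, Kite, Quill, Zin.
The greatest among these is Zin.

Zin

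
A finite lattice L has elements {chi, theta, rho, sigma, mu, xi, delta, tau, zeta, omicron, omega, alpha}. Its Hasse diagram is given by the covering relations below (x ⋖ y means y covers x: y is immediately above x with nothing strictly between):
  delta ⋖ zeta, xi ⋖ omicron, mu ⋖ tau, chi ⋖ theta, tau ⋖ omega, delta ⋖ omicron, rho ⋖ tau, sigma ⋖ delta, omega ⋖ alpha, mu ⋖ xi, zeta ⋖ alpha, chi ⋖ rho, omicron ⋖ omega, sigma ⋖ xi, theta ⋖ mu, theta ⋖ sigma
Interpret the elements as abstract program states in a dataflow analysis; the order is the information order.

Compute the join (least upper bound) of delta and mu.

Common upper bounds of {delta, mu}: alpha, omega, omicron.
The least among these is omicron.

omicron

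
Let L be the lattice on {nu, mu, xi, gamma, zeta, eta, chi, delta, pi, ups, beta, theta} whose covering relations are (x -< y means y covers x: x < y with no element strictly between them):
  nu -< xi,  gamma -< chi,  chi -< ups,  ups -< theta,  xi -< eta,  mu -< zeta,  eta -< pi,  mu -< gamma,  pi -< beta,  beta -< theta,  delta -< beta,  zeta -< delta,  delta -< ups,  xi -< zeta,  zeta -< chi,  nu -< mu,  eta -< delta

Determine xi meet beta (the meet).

xi

Common lower bounds of {xi, beta}: nu, xi.
The greatest among these is xi.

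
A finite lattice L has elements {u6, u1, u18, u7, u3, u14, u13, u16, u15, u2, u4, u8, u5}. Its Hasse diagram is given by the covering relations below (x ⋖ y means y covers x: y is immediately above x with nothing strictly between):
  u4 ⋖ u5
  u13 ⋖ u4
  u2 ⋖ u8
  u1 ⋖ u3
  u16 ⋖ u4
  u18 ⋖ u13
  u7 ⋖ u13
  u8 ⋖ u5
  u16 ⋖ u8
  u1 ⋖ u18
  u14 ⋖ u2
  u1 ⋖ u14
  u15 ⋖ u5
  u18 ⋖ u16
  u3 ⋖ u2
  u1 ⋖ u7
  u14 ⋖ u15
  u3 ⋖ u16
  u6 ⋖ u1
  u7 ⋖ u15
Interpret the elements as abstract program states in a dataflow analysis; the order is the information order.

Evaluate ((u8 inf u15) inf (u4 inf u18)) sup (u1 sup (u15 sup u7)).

u8 ∧ u15 = u14
u4 ∧ u18 = u18
u14 ∧ u18 = u1
u15 ∨ u7 = u15
u1 ∨ u15 = u15
u1 ∨ u15 = u15

u15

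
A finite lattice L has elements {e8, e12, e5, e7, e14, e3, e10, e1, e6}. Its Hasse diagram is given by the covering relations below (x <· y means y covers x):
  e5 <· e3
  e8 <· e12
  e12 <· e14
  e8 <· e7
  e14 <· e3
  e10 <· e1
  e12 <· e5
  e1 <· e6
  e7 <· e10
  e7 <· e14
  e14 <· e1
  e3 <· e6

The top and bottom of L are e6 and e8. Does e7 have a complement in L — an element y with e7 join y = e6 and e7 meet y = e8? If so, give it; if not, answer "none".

none

For every candidate y, either e7 ∨ y ≠ e6 or e7 ∧ y ≠ e8; no complement exists.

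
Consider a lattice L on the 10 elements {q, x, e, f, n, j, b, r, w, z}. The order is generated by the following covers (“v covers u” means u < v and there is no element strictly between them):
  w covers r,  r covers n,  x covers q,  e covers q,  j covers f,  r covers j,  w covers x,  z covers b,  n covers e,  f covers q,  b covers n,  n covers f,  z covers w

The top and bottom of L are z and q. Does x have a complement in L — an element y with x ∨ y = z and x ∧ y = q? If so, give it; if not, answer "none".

b

Need y with x ∨ y = z and x ∧ y = q.
Checking each element gives: b.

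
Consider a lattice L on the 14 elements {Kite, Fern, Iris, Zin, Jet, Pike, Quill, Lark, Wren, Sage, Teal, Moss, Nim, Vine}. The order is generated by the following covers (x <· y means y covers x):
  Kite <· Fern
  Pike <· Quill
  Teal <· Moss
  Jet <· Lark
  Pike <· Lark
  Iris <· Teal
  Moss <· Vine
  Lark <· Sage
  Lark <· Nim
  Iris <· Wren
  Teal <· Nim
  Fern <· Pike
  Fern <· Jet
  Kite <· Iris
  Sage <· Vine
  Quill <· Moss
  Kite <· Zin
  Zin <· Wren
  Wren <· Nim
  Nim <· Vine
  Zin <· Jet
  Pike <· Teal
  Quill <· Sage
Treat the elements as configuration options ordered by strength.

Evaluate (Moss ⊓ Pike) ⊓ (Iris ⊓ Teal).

Kite

Moss ∧ Pike = Pike
Iris ∧ Teal = Iris
Pike ∧ Iris = Kite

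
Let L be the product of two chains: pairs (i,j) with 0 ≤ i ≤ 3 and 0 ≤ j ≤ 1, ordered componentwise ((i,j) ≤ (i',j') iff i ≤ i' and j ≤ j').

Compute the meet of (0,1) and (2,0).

(0,0)

In a product of chains, the meet is componentwise min, giving (0,0).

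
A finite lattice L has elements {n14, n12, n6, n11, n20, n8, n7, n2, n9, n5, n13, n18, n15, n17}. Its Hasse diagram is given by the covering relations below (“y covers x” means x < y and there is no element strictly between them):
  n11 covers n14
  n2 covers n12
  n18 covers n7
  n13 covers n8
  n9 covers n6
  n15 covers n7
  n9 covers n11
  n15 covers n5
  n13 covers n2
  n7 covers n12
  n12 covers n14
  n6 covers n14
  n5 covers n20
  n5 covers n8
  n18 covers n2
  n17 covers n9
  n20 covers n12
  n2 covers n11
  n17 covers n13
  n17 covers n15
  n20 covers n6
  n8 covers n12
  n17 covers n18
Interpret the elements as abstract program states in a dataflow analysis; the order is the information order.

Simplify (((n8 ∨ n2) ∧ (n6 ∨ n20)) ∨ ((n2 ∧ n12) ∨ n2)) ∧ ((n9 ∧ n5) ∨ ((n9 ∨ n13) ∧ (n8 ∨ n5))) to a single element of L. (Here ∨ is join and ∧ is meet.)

n8 ∨ n2 = n13
n6 ∨ n20 = n20
n13 ∧ n20 = n12
n2 ∧ n12 = n12
n12 ∨ n2 = n2
n12 ∨ n2 = n2
n9 ∧ n5 = n6
n9 ∨ n13 = n17
n8 ∨ n5 = n5
n17 ∧ n5 = n5
n6 ∨ n5 = n5
n2 ∧ n5 = n12

n12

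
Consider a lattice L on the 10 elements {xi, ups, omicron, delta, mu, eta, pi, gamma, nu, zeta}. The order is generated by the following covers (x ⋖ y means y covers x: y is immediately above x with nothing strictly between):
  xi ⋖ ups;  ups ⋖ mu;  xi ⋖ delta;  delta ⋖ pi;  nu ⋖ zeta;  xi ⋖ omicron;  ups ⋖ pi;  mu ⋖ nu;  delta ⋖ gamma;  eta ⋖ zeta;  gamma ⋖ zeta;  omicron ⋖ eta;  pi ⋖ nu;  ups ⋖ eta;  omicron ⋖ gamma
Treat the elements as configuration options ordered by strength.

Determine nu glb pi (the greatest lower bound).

pi

Common lower bounds of {nu, pi}: delta, pi, ups, xi.
The greatest among these is pi.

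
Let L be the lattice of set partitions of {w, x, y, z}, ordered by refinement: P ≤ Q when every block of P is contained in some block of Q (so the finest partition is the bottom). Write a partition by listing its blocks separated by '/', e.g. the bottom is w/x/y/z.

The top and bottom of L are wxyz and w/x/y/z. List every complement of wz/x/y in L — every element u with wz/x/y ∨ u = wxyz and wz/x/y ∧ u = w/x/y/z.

w/xyz, wx/yz, wxy/z, wy/xz

Need u with wz/x/y ∨ u = wxyz and wz/x/y ∧ u = w/x/y/z.
Checking each element gives: w/xyz, wx/yz, wxy/z, wy/xz.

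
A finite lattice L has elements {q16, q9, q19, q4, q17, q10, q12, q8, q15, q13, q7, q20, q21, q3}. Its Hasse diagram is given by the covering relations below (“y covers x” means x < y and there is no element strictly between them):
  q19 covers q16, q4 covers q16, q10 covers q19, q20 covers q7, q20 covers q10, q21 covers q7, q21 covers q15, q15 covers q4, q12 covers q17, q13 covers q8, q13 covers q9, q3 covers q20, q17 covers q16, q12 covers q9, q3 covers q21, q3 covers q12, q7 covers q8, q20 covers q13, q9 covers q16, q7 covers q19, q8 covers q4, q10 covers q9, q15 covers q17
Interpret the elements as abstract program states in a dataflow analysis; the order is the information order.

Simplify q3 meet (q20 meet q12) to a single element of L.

q9

q20 ∧ q12 = q9
q3 ∧ q9 = q9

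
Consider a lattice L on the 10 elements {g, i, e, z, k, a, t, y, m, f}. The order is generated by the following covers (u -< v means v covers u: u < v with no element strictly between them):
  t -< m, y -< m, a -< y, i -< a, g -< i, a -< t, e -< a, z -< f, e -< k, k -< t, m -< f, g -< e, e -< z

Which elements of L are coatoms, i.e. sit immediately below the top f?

m, z

The coatoms are exactly the elements covered by f: m, z.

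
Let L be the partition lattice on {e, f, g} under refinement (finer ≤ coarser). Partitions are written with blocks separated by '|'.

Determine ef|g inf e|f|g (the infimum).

e|f|g

Common lower bounds of {ef|g, e|f|g}: e|f|g.
The greatest among these is e|f|g.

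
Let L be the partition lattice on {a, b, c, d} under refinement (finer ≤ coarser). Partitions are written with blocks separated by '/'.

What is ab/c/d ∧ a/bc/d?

Common lower bounds of {ab/c/d, a/bc/d}: a/b/c/d.
The greatest among these is a/b/c/d.

a/b/c/d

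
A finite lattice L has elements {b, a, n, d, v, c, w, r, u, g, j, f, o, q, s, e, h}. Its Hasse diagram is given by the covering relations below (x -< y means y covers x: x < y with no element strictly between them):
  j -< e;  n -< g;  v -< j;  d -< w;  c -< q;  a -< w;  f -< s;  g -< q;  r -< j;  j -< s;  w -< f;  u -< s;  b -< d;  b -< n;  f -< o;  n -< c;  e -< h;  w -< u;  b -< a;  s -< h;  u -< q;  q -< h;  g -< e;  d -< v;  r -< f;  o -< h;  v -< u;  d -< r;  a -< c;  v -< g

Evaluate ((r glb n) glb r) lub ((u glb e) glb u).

r ∧ n = b
b ∧ r = b
u ∧ e = v
v ∧ u = v
b ∨ v = v

v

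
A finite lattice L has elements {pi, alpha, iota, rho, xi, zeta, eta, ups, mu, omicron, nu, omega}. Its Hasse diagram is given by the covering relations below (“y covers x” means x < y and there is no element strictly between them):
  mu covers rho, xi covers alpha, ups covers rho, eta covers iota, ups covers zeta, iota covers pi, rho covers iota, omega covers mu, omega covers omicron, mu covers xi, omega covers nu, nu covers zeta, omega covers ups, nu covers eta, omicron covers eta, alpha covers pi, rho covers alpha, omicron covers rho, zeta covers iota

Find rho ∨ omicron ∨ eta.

omicron

Common upper bounds of {rho, omicron, eta}: omega, omicron.
The least among these is omicron.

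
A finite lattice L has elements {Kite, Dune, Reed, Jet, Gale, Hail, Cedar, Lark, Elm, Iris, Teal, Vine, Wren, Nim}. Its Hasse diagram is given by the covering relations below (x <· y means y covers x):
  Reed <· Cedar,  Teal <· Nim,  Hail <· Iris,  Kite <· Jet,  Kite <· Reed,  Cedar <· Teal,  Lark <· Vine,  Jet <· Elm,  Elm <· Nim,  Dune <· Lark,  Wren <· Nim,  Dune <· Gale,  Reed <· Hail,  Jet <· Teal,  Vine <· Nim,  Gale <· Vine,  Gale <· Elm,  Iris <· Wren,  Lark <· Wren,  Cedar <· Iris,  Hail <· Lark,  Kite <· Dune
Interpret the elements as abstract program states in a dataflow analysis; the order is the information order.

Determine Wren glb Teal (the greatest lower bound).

Common lower bounds of {Wren, Teal}: Cedar, Kite, Reed.
The greatest among these is Cedar.

Cedar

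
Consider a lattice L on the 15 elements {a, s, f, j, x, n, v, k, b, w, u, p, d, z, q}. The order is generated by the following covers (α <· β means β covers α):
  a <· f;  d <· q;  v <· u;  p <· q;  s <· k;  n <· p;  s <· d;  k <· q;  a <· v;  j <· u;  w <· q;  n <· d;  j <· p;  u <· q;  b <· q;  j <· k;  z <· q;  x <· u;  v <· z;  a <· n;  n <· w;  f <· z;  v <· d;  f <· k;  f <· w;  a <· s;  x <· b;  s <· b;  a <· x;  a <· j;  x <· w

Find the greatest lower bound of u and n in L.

a

Common lower bounds of {u, n}: a.
The greatest among these is a.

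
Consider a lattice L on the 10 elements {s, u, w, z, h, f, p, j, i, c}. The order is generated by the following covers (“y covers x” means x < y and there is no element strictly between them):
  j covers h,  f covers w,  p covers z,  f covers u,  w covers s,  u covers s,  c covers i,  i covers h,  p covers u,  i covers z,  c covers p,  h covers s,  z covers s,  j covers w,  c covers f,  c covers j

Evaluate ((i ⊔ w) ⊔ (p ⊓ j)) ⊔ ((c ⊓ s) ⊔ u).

i ∨ w = c
p ∧ j = s
c ∨ s = c
c ∧ s = s
s ∨ u = u
c ∨ u = c

c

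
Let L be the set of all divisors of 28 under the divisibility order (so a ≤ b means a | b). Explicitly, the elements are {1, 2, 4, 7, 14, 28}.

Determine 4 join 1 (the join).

In the divisibility order, the join is the least common multiple: lcm(4, 1) = 4.

4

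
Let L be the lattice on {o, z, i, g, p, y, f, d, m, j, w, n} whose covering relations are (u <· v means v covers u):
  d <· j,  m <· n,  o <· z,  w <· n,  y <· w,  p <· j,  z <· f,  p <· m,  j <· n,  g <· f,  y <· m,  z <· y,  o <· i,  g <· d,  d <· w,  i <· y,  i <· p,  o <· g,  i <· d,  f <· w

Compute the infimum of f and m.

z

Common lower bounds of {f, m}: o, z.
The greatest among these is z.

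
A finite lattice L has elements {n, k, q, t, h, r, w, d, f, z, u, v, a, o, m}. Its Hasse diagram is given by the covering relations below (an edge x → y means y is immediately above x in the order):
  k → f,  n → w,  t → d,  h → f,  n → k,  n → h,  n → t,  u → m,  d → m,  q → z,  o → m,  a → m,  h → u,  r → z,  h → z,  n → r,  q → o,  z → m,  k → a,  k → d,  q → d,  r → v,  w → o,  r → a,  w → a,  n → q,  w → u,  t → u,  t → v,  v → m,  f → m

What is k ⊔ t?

d

Common upper bounds of {k, t}: d, m.
The least among these is d.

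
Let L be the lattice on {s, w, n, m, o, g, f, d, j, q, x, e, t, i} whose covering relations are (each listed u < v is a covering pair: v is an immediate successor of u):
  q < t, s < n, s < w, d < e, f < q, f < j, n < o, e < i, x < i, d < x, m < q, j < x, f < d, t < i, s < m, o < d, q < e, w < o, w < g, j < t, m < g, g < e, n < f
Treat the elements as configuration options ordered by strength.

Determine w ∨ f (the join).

d

Common upper bounds of {w, f}: d, e, i, x.
The least among these is d.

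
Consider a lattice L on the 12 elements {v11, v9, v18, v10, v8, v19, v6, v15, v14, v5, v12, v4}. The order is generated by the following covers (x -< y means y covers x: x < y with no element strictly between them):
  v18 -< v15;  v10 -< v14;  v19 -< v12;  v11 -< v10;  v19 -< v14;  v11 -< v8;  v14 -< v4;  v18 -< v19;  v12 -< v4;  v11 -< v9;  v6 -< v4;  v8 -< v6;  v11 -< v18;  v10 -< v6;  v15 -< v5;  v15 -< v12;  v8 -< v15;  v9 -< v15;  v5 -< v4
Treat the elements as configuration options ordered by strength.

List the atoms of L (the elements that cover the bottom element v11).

v10, v18, v8, v9

The atoms are exactly the elements that cover v11: v10, v18, v8, v9.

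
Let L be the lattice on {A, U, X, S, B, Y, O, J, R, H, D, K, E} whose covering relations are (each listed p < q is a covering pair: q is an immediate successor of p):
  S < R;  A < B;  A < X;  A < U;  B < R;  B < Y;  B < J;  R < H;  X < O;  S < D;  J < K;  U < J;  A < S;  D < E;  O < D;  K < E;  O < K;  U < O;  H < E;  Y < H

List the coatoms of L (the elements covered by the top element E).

D, H, K

The coatoms are exactly the elements covered by E: D, H, K.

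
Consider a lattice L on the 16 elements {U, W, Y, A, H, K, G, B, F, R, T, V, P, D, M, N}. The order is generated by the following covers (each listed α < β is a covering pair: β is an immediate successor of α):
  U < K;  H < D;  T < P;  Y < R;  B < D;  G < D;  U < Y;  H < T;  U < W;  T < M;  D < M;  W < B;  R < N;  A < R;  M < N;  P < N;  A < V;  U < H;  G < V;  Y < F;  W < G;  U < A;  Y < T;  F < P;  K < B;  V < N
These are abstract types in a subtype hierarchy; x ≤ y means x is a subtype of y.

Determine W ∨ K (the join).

B

Common upper bounds of {W, K}: B, D, M, N.
The least among these is B.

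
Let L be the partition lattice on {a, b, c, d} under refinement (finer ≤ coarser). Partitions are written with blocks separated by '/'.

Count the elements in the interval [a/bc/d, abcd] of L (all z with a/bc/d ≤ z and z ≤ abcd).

The interval [a/bc/d, abcd] = {a/bc/d, a/bcd, abc/d, abcd, ad/bc}, which has 5 elements.

5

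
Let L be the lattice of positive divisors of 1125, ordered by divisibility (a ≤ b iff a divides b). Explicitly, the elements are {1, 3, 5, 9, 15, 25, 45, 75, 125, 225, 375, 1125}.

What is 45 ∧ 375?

15

Common lower bounds of {45, 375}: 1, 15, 3, 5.
The greatest among these is 15.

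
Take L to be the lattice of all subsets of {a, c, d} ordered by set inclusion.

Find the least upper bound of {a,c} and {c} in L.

{a,c}

Under ⊆, join is union: {a,c} ∪ {c} = {a,c}.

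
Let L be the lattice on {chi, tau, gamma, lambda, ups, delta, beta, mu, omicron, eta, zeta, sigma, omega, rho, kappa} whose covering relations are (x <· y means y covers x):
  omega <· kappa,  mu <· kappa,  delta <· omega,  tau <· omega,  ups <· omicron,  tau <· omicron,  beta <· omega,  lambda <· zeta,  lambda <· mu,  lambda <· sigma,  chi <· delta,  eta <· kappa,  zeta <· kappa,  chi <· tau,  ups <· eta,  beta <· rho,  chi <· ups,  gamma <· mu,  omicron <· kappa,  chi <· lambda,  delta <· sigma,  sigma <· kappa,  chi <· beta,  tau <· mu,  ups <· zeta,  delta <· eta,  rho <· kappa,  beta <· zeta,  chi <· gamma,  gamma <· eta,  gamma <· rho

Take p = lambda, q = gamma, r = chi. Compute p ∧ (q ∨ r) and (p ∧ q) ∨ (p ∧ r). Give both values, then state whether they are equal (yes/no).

q ∨ r = gamma, so p ∧ (q ∨ r) = lambda ∧ gamma = chi.
p ∧ q = chi and p ∧ r = chi, so (p ∧ q) ∨ (p ∧ r) = chi ∨ chi = chi.
Equal: yes.

chi; chi; yes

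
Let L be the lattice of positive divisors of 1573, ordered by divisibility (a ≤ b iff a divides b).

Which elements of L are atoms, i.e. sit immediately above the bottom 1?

11, 13

The atoms are exactly the elements that cover 1: 11, 13.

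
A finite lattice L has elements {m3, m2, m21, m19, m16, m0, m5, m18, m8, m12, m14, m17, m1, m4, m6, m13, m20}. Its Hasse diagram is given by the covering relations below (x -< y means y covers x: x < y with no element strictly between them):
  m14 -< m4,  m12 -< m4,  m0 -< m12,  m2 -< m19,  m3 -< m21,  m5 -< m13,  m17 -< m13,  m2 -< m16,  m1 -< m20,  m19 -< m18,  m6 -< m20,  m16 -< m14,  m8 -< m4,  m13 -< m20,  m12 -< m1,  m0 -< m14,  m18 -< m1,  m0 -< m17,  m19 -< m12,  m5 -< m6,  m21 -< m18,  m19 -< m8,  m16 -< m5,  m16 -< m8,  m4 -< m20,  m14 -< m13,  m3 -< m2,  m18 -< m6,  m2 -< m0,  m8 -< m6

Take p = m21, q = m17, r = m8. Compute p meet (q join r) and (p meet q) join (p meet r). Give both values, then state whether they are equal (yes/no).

m21; m3; no

q join r = m20, so p meet (q join r) = m21 meet m20 = m21.
p meet q = m3 and p meet r = m3, so (p meet q) join (p meet r) = m3 join m3 = m3.
Equal: no.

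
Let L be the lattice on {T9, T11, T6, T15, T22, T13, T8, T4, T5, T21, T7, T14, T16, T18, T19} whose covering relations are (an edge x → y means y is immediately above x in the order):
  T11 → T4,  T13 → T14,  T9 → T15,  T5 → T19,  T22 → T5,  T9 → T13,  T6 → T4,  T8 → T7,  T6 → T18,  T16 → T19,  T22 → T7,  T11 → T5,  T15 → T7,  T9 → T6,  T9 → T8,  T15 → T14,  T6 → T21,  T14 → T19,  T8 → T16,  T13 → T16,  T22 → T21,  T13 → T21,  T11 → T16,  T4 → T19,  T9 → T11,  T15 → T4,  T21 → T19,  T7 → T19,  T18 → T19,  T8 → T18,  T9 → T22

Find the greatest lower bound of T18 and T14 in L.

T9

Common lower bounds of {T18, T14}: T9.
The greatest among these is T9.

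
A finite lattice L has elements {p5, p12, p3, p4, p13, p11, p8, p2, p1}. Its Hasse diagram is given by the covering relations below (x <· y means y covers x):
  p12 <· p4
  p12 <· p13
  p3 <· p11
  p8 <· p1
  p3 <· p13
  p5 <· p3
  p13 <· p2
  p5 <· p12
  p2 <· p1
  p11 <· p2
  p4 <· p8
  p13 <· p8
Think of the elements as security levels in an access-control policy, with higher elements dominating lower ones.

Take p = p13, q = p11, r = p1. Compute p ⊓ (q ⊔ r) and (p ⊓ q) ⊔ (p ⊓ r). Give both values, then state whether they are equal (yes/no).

q ⊔ r = p1, so p ⊓ (q ⊔ r) = p13 ⊓ p1 = p13.
p ⊓ q = p3 and p ⊓ r = p13, so (p ⊓ q) ⊔ (p ⊓ r) = p3 ⊔ p13 = p13.
Equal: yes.

p13; p13; yes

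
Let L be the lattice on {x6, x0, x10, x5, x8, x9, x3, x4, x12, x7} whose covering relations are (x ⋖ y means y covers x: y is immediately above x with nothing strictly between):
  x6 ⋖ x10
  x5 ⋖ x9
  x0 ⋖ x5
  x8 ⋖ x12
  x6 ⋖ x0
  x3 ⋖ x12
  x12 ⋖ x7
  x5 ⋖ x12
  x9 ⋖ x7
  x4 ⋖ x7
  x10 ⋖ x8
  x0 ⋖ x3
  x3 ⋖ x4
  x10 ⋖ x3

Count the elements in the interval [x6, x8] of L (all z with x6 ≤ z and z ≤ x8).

The interval [x6, x8] = {x10, x6, x8}, which has 3 elements.

3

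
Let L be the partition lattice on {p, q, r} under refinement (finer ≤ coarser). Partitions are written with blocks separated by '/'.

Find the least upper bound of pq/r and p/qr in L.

pqr

The join of pq/r and p/qr merges any blocks that overlap across the partitions, giving pqr.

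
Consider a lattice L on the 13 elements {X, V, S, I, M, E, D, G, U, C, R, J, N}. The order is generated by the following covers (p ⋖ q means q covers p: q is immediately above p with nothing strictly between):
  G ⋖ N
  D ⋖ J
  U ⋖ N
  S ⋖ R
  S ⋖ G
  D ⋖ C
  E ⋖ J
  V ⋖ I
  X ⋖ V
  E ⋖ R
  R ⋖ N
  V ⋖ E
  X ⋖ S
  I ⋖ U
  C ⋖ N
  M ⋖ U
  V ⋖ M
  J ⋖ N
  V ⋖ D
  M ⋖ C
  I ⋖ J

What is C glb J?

Common lower bounds of {C, J}: D, V, X.
The greatest among these is D.

D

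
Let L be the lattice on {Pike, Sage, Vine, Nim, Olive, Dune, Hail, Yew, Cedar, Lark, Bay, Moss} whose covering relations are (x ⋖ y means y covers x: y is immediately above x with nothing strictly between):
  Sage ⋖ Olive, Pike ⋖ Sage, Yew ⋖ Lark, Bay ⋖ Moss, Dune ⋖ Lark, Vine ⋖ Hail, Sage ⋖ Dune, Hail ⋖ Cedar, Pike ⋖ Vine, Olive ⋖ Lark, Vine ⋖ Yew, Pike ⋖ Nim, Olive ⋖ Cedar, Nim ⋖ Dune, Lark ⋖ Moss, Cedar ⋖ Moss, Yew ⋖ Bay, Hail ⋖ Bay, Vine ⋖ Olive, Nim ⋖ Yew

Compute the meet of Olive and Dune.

Sage

Common lower bounds of {Olive, Dune}: Pike, Sage.
The greatest among these is Sage.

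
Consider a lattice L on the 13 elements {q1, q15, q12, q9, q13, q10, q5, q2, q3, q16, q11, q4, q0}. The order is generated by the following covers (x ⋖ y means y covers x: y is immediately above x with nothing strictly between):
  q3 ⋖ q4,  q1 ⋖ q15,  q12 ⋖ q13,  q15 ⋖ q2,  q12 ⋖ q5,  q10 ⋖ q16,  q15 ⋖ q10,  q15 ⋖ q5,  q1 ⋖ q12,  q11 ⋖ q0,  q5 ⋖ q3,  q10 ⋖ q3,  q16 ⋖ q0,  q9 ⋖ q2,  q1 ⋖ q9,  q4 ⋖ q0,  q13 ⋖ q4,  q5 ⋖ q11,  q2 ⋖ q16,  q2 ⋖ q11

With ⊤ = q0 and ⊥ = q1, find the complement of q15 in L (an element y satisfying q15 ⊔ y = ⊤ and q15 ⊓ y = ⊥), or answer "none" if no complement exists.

For every candidate y, either q15 ∨ y ≠ q0 or q15 ∧ y ≠ q1; no complement exists.

none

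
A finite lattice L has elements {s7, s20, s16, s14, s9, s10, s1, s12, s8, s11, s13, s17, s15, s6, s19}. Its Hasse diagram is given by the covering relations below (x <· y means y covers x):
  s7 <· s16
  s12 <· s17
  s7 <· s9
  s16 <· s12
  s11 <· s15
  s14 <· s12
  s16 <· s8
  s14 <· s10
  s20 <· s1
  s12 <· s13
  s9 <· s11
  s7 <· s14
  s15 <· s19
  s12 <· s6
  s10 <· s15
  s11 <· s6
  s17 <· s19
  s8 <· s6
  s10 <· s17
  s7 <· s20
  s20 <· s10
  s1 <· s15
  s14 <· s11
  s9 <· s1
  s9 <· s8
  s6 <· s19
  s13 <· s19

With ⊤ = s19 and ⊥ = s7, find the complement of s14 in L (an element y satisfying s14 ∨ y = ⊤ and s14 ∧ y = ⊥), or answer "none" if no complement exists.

For every candidate y, either s14 ∨ y ≠ s19 or s14 ∧ y ≠ s7; no complement exists.

none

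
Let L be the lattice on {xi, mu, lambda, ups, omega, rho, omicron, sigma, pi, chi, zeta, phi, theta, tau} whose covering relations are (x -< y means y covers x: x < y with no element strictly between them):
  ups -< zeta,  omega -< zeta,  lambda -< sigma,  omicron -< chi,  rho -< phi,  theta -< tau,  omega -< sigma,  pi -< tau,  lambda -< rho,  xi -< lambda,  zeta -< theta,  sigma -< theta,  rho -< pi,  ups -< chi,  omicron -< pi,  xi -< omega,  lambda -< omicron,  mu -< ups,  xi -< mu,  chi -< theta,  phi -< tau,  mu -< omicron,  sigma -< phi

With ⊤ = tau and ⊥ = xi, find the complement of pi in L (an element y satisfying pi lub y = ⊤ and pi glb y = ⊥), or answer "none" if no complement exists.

Need y with pi ∨ y = tau and pi ∧ y = xi.
Checking each element gives: omega.

omega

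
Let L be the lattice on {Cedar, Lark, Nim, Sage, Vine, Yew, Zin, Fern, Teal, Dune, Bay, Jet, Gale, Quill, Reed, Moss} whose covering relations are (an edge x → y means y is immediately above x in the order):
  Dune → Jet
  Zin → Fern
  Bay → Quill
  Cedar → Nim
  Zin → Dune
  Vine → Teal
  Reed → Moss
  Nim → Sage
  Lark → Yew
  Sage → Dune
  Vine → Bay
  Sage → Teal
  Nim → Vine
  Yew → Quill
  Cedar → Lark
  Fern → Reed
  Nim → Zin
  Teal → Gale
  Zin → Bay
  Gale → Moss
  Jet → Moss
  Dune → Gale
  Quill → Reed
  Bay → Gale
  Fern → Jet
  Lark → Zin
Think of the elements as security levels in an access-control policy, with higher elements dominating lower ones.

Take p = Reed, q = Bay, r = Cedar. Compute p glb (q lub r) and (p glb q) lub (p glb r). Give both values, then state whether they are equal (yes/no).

q lub r = Bay, so p glb (q lub r) = Reed glb Bay = Bay.
p glb q = Bay and p glb r = Cedar, so (p glb q) lub (p glb r) = Bay lub Cedar = Bay.
Equal: yes.

Bay; Bay; yes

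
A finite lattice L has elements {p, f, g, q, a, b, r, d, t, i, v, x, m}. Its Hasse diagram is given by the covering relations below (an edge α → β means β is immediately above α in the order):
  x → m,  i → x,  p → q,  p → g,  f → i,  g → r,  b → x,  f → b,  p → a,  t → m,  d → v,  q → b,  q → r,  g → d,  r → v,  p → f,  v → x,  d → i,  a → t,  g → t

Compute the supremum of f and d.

i

Common upper bounds of {f, d}: i, m, x.
The least among these is i.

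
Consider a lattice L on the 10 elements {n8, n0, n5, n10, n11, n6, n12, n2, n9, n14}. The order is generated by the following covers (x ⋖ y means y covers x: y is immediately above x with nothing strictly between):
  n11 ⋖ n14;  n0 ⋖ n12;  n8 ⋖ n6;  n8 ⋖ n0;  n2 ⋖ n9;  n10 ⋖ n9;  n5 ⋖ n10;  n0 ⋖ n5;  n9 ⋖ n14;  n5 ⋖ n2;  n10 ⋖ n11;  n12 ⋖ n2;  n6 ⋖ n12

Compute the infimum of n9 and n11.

Common lower bounds of {n9, n11}: n0, n10, n5, n8.
The greatest among these is n10.

n10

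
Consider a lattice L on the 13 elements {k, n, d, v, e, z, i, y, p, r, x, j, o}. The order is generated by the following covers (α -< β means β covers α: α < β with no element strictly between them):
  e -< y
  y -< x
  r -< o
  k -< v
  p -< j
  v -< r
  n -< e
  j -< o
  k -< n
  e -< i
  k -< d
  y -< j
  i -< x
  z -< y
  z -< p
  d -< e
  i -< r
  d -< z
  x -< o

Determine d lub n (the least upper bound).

Common upper bounds of {d, n}: e, i, j, o, r, x, y.
The least among these is e.

e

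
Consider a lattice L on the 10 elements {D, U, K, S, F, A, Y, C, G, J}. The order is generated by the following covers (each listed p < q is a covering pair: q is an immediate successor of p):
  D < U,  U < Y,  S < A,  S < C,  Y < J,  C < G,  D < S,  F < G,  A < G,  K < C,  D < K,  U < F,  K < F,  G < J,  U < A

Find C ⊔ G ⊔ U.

Common upper bounds of {C, G, U}: G, J.
The least among these is G.

G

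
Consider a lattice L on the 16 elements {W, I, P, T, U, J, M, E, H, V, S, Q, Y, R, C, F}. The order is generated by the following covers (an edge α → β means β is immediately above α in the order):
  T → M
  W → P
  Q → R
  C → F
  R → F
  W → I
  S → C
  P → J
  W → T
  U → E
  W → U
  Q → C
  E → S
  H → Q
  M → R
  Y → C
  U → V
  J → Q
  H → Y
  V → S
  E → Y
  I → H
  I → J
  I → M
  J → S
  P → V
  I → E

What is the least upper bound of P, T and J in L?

Common upper bounds of {P, T, J}: F, R.
The least among these is R.

R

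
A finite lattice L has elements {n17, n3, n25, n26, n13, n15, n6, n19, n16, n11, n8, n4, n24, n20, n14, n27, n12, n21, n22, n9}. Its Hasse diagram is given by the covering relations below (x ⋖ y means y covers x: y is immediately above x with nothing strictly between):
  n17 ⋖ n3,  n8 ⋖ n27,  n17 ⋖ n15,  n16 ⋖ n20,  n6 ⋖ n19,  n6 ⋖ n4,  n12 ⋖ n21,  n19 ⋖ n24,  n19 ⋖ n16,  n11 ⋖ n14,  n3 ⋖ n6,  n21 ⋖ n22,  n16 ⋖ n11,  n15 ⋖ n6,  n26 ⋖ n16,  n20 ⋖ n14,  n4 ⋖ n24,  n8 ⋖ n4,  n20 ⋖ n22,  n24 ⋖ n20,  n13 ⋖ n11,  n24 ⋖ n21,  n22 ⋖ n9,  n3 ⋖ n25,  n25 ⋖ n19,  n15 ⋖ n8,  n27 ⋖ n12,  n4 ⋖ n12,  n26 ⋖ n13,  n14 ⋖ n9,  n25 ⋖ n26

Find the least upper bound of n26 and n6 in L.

n16

Common upper bounds of {n26, n6}: n11, n14, n16, n20, n22, n9.
The least among these is n16.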